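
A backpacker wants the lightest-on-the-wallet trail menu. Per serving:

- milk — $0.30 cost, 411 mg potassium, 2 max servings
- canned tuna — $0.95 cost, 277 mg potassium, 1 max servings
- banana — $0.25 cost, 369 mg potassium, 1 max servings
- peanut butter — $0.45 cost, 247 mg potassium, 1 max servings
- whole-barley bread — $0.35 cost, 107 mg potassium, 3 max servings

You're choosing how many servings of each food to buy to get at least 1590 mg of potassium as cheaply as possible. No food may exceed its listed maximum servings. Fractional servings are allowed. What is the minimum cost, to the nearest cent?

$1.80

Cost per mg of potassium: banana $0.0007, milk $0.0007, peanut butter $0.0018, whole-barley bread $0.0033, canned tuna $0.0034.
Take 1 serving of banana: +369.0 mg potassium for $0.25 (total $0.25, still need 1221.0 mg).
Take 2 servings of milk: +822.0 mg potassium for $0.60 (total $0.85, still need 399.0 mg).
Take 1 serving of peanut butter: +247.0 mg potassium for $0.45 (total $1.30, still need 152.0 mg).
Take 1.421 servings of whole-barley bread: +152.0 mg potassium for $0.50 (total $1.80, still need 0.0 mg).
Filling from the cheapest source first is optimal under one linear minimum: $1.80.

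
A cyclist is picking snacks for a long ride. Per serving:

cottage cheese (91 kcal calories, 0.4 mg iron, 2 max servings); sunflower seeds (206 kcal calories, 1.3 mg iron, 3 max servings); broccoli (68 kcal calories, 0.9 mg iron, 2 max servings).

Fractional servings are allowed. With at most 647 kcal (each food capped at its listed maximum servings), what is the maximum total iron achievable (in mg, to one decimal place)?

5.0 mg

Iron per kcal: broccoli 0.01324, sunflower seeds 0.006311, cottage cheese 0.004396.
Take 2 servings of broccoli: uses 136 kcal, +1.8 mg iron (running total 1.8 mg).
Take 2.481 servings of sunflower seeds: uses 511 kcal, +3.2 mg iron (running total 5.0 mg).
Filling greedily by iron-per-kcal is optimal for one linear limit, giving 5.0 mg.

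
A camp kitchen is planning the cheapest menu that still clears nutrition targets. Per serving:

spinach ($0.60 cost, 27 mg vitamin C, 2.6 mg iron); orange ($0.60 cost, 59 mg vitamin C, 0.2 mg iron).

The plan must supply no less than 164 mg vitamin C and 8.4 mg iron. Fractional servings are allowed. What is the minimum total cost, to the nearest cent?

$2.69

Minimising a linear cost over {vitamin C ≥ 164, iron ≥ 8.4, servings ≥ 0} — the optimum is at a vertex, using one or two foods.
spinach only: max(164/27, 8.4/2.6) = 6.074 servings → $3.64.
orange only: max(164/59, 8.4/0.2) = 42 servings → $25.20.
spinach + orange with both tight: 3.127 servings and 1.349 servings → $2.69.
The minimum over all feasible corners is $2.69.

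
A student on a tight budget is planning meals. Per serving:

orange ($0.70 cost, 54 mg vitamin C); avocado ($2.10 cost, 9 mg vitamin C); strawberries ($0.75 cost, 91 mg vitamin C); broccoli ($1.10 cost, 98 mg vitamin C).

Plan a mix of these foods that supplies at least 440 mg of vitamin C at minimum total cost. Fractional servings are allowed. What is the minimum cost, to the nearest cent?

$3.63

Cost per mg of vitamin C: strawberries $0.0082, broccoli $0.0112, orange $0.0130, avocado $0.2333.
With no serving limits, use only strawberries: 440 mg / 91 mg = 4.835 servings × $0.75 = $3.63.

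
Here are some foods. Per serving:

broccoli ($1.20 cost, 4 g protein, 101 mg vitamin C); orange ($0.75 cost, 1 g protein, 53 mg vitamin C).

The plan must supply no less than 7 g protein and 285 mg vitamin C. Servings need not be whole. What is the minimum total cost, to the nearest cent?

broccoli only: max(7/4, 285/101) = 2.822 servings → $3.39.
orange only: max(7/1, 285/53) = 7 servings → $5.25.
broccoli + orange with both tight: 0.7748 servings and 3.901 servings → $3.86.
Cheapest feasible corner: $3.39.

$3.39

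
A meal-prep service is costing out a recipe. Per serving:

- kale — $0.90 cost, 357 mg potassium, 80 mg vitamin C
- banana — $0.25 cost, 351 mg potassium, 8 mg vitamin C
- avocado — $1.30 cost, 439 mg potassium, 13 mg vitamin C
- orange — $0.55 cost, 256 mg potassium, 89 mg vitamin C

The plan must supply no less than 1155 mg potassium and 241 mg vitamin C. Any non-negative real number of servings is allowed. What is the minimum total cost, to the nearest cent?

Two binding constraints pin down two serving amounts, so the optimal mix uses at most two foods. The candidates are each food alone (scaled to the tighter of potassium/vitamin C) and each pair with both constraints tight.
kale only: max(1155/357, 241/80) = 3.235 servings → $2.91.
banana only: max(1155/351, 241/8) = 30.12 servings → $7.53.
avocado only: max(1155/439, 241/13) = 18.54 servings → $24.10.
orange only: max(1155/256, 241/89) = 4.512 servings → $2.48.
kale + banana with both tight: 2.987 servings and 0.2523 servings → $2.75.
kale + avocado with both tight: 2.979 servings and 0.2088 servings → $2.95.
kale + orange: the both-tight solution has a negative serving — not a feasible corner.
banana + avocado with both targets exact would need a negative amount; discard.
banana + orange with both tight: 1.408 servings and 2.581 servings → $1.77.
avocado + orange with both tight: 1.15 servings and 2.54 servings → $2.89.
So the least-cost plan costs $1.77.

$1.77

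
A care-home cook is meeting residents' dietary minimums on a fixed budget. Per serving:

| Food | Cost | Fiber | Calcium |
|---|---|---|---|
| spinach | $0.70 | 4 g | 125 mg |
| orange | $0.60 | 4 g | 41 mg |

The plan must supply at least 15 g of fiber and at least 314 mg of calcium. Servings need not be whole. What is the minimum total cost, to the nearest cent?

$2.44

With two linear requirements the optimum uses one or two foods; enumerate the corners.
spinach only: max(15/4, 314/125) = 3.75 servings → $2.62.
orange only: max(15/4, 314/41) = 7.659 servings → $4.60.
spinach + orange with both tight: 1.908 servings and 1.842 servings → $2.44.
Cheapest feasible corner: $2.44.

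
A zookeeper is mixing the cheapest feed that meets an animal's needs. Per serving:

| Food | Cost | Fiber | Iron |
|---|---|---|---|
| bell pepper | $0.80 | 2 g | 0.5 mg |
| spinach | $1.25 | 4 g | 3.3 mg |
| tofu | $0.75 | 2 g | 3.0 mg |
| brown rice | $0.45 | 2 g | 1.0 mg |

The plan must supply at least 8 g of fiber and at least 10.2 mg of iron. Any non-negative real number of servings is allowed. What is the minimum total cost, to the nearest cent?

For a min-cost LP with two ≥-constraints, a basic feasible solution has at most two positive variables.
bell pepper only: max(8/2, 10.2/0.5) = 20.4 servings → $16.32.
spinach only: max(8/4, 10.2/3.3) = 3.091 servings → $3.86.
tofu only: max(8/2, 10.2/3.0) = 4 servings → $3.00.
brown rice only: max(8/2, 10.2/1.0) = 10.2 servings → $4.59.
bell pepper + spinach: intersection lies outside the first quadrant.
bell pepper + tofu with both tight: 0.72 servings and 3.28 servings → $3.04.
bell pepper + brown rice: the both-tight solution has a negative serving — not a feasible corner.
spinach + tofu with both tight: 0.6667 servings and 2.667 servings → $2.83.
spinach + brown rice: intersection lies outside the first quadrant.
tofu + brown rice with both tight: 3.1 servings and 0.9 servings → $2.73.
So the least-cost plan costs $2.73.

$2.73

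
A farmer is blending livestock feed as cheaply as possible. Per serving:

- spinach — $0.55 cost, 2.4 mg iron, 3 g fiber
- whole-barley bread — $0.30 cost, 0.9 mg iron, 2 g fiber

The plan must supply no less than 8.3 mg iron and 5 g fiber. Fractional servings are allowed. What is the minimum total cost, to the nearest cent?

$1.90

With two linear requirements the optimum uses one or two foods; enumerate the corners.
spinach only: max(8.3/2.4, 5/3) = 3.458 servings → $1.90.
whole-barley bread only: max(8.3/0.9, 5/2) = 9.222 servings → $2.77.
spinach + whole-barley bread: the both-tight solution has a negative serving — not a feasible corner.
The minimum over all feasible corners is $1.90.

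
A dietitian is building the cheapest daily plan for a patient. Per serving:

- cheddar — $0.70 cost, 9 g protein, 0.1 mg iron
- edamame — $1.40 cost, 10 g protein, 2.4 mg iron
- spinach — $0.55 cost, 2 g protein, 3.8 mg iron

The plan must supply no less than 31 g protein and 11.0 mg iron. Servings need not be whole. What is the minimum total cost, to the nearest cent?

cheddar only: max(31/9, 11.0/0.1) = 110 servings → $77.00.
edamame only: max(31/10, 11.0/2.4) = 4.583 servings → $6.42.
spinach only: max(31/2, 11.0/3.8) = 15.5 servings → $8.53.
cheddar + edamame: intersection lies outside the first quadrant.
cheddar + spinach with both tight: 2.818 servings and 2.821 servings → $3.52.
edamame + spinach with both tight: 2.886 servings and 1.072 servings → $4.63.
So the least-cost plan costs $3.52.

$3.52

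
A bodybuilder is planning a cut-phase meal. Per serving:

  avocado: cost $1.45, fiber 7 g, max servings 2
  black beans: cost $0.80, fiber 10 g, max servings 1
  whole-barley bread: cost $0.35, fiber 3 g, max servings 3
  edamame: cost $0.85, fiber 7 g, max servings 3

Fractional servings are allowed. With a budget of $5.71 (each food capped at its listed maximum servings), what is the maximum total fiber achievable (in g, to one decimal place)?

Fiber per dollar: black beans 12.5, whole-barley bread 8.571, edamame 8.235, avocado 4.828.
Take 1 serving of black beans: spends $0.80, +10.0 g fiber (running total 10.0 g).
Take 3 servings of whole-barley bread: spends $1.05, +9.0 g fiber (running total 19.0 g).
Take 3 servings of edamame: spends $2.55, +21.0 g fiber (running total 40.0 g).
Take 0.9034 servings of avocado: spends $1.31, +6.3 g fiber (running total 46.3 g).
Greedy by best ratio exhausts the cost allowance optimally: 46.3 g.

46.3 g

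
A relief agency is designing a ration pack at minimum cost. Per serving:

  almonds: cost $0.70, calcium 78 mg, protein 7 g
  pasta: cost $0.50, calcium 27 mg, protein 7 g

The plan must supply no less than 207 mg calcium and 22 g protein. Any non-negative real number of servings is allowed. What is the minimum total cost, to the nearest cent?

Two binding constraints pin down two serving amounts, so the optimal mix uses at most two foods. The candidates are each food alone (scaled to the tighter of calcium/protein) and each pair with both constraints tight.
almonds only: max(207/78, 22/7) = 3.143 servings → $2.20.
pasta only: max(207/27, 22/7) = 7.667 servings → $3.83.
almonds + pasta with both tight: 2.395 servings and 0.7479 servings → $2.05.
So the least-cost plan costs $2.05.

$2.05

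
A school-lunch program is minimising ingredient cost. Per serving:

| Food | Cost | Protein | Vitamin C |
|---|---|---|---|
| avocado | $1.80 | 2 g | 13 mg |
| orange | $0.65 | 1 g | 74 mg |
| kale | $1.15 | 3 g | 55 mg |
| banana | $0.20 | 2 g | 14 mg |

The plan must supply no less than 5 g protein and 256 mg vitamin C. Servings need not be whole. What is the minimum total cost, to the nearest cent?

Check every corner: each single food scaled to meet both minima, and each pair solved so both constraints bind.
avocado only: max(5/2, 256/13) = 19.69 servings → $35.45.
orange only: max(5/1, 256/74) = 5 servings → $3.25.
kale only: max(5/3, 256/55) = 4.655 servings → $5.35.
banana only: max(5/2, 256/14) = 18.29 servings → $3.66.
avocado + orange with both tight: 0.8444 servings and 3.311 servings → $3.67.
avocado + kale: intersection lies outside the first quadrant.
avocado + banana: intersection lies outside the first quadrant.
orange + kale with both tight: 2.952 servings and 0.6826 servings → $2.70.
orange + banana with both tight: 3.299 servings and 0.8507 servings → $2.31.
kale + banana: the both-tight solution has a negative serving — not a feasible corner.
So the least-cost plan costs $2.31.

$2.31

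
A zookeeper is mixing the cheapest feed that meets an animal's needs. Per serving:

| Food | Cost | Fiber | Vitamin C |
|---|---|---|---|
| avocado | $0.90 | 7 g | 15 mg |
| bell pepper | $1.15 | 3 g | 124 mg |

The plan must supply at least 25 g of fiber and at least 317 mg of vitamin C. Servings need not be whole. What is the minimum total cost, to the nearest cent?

Compare the cost at each extreme point of the feasible region.
avocado only: max(25/7, 317/15) = 21.13 servings → $19.02.
bell pepper only: max(25/3, 317/124) = 8.333 servings → $9.58.
avocado + bell pepper with both tight: 2.611 servings and 2.241 servings → $4.93.
So the least-cost plan costs $4.93.

$4.93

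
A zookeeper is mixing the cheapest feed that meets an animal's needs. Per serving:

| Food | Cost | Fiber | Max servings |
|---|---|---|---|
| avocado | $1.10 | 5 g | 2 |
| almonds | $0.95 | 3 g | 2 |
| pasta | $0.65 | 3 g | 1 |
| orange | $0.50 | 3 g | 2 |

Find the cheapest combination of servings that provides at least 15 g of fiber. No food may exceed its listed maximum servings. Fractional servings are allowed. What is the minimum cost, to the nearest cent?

Cost per g of fiber: orange $0.1667, pasta $0.2167, avocado $0.2200, almonds $0.3167.
Take 2 servings of orange: +6.0 g fiber for $1.00 (total $1.00, still need 9.0 g).
Take 1 serving of pasta: +3.0 g fiber for $0.65 (total $1.65, still need 6.0 g).
Take 1.2 servings of avocado: +6.0 g fiber for $1.32 (total $2.97, still need 0.0 g).
Greedy by cheapest-per-g is optimal for a single linear constraint, so the minimum cost is $2.97.

$2.97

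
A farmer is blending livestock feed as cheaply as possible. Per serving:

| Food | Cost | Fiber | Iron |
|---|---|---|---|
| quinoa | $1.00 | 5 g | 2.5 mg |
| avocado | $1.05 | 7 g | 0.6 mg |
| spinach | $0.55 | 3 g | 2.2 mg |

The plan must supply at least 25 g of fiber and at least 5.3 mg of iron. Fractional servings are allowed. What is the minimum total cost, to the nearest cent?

$3.91

Compare the cost at each extreme point of the feasible region.
quinoa only: max(25/5, 5.3/2.5) = 5 servings → $5.00.
avocado only: max(25/7, 5.3/0.6) = 8.833 servings → $9.28.
spinach only: max(25/3, 5.3/2.2) = 8.333 servings → $4.58.
quinoa + avocado with both tight: 1.524 servings and 2.483 servings → $4.13.
quinoa + spinach: intersection lies outside the first quadrant.
avocado + spinach with both tight: 2.875 servings and 1.625 servings → $3.91.
The minimum over all feasible corners is $3.91.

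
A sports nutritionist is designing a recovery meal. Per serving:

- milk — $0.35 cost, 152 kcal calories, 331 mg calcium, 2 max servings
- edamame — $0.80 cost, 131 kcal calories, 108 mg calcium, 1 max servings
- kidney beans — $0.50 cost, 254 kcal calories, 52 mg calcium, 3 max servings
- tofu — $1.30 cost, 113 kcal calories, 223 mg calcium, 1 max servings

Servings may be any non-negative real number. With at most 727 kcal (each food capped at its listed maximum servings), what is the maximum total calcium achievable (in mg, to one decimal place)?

Calcium per kcal: milk 2.178, tofu 1.973, edamame 0.8244, kidney beans 0.2047.
Take 2 servings of milk: uses 304 kcal, +662.0 mg calcium (running total 662.0 mg).
Take 1 serving of tofu: uses 113 kcal, +223.0 mg calcium (running total 885.0 mg).
Take 1 serving of edamame: uses 131 kcal, +108.0 mg calcium (running total 993.0 mg).
Take 0.7047 servings of kidney beans: uses 179 kcal, +36.6 mg calcium (running total 1029.6 mg).
Filling greedily by calcium-per-kcal is optimal for one linear limit, giving 1029.6 mg.

1029.6 mg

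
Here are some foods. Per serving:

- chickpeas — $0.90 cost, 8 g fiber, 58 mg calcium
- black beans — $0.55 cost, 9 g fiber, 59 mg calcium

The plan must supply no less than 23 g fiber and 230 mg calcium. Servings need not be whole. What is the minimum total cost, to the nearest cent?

$2.14

With two linear requirements the optimum uses one or two foods; enumerate the corners.
chickpeas only: max(23/8, 230/58) = 3.966 servings → $3.57.
black beans only: max(23/9, 230/59) = 3.898 servings → $2.14.
chickpeas + black beans: the both-tight solution has a negative serving — not a feasible corner.
The minimum over all feasible corners is $2.14.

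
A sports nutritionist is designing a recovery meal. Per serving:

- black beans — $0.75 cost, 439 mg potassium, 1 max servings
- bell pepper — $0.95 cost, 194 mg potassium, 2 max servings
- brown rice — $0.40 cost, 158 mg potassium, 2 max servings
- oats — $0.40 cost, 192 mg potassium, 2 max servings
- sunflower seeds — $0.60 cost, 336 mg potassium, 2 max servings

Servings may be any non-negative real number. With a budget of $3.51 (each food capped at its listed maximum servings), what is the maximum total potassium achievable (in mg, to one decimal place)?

1795.2 mg

Potassium per dollar: black beans 585.3, sunflower seeds 560, oats 480, brown rice 395, bell pepper 204.2.
Take 1 serving of black beans: spends $0.75, +439.0 mg potassium (running total 439.0 mg).
Take 2 servings of sunflower seeds: spends $1.20, +672.0 mg potassium (running total 1111.0 mg).
Take 2 servings of oats: spends $0.80, +384.0 mg potassium (running total 1495.0 mg).
Take 1.9 servings of brown rice: spends $0.76, +300.2 mg potassium (running total 1795.2 mg).
Filling greedily by potassium-per-dollar is optimal for one linear limit, giving 1795.2 mg.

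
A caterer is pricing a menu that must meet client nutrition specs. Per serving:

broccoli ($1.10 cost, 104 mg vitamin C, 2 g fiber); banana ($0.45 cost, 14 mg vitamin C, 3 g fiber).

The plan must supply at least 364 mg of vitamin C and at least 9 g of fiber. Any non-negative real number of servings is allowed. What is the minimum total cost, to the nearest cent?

broccoli only: max(364/104, 9/2) = 4.5 servings → $4.95.
banana only: max(364/14, 9/3) = 26 servings → $11.70.
broccoli + banana with both tight: 3.401 servings and 0.7324 servings → $4.07.
Cheapest feasible corner: $4.07.

$4.07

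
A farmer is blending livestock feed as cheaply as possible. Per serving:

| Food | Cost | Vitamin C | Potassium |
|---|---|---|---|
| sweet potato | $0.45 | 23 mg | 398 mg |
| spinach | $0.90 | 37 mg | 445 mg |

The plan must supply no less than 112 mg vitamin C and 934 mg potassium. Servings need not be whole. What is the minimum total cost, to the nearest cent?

At the optimum either one food covers both requirements or two foods hit both targets exactly; no other combination can be cheaper.
sweet potato only: max(112/23, 934/398) = 4.87 servings → $2.19.
spinach only: max(112/37, 934/445) = 3.027 servings → $2.72.
sweet potato + spinach: the both-tight solution has a negative serving — not a feasible corner.
So the least-cost plan costs $2.19.

$2.19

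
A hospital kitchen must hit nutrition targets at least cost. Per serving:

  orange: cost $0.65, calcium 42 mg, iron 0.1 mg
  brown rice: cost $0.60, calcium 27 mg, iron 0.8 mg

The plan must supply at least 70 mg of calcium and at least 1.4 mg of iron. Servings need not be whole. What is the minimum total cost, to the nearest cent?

Compare the cost at each extreme point of the feasible region.
orange only: max(70/42, 1.4/0.1) = 14 servings → $9.10.
brown rice only: max(70/27, 1.4/0.8) = 2.593 servings → $1.56.
orange + brown rice with both tight: 0.589 servings and 1.676 servings → $1.39.
The minimum over all feasible corners is $1.39.

$1.39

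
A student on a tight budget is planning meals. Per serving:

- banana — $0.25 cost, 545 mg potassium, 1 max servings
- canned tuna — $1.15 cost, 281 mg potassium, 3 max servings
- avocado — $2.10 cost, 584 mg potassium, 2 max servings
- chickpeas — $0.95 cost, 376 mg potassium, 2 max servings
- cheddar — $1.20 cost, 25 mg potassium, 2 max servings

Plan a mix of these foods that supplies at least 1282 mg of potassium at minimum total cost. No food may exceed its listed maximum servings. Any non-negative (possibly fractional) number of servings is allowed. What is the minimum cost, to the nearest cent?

$2.11

Cost per mg of potassium: banana $0.0005, chickpeas $0.0025, avocado $0.0036, canned tuna $0.0041, cheddar $0.0480.
Take 1 serving of banana: +545.0 mg potassium for $0.25 (total $0.25, still need 737.0 mg).
Take 1.96 servings of chickpeas: +737.0 mg potassium for $1.86 (total $2.11, still need 0.0 mg).
Filling from the cheapest source first is optimal under one linear minimum: $2.11.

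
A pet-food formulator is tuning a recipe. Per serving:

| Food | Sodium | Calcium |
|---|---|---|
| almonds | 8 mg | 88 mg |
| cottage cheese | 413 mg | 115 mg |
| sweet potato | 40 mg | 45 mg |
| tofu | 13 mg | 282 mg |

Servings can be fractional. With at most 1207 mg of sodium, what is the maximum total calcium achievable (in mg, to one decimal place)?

Calcium per mg sodium: tofu 21.69, almonds 11, sweet potato 1.125, cottage cheese 0.2785.
With no serving limits, spend the whole sodium allowance on tofu: 1207 mg / 13 mg × 282 mg = 26182.6 mg.

26182.6 mg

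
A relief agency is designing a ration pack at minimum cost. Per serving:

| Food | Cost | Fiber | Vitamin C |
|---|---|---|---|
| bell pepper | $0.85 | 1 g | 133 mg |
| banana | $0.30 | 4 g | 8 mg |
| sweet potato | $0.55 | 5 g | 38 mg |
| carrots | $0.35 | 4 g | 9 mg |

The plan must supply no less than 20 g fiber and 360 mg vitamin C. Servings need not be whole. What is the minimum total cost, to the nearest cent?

$3.39

At the optimum either one food covers both requirements or two foods hit both targets exactly; no other combination can be cheaper.
bell pepper only: max(20/1, 360/133) = 20 servings → $17.00.
banana only: max(20/4, 360/8) = 45 servings → $13.50.
sweet potato only: max(20/5, 360/38) = 9.474 servings → $5.21.
carrots only: max(20/4, 360/9) = 40 servings → $14.00.
bell pepper + banana with both tight: 2.443 servings and 4.389 servings → $3.39.
bell pepper + sweet potato with both tight: 1.659 servings and 3.668 servings → $3.43.
bell pepper + carrots with both tight: 2.409 servings and 4.398 servings → $3.59.
banana + sweet potato: intersection lies outside the first quadrant.
banana + carrots: intersection lies outside the first quadrant.
sweet potato + carrots: intersection lies outside the first quadrant.
Cheapest feasible corner: $3.39.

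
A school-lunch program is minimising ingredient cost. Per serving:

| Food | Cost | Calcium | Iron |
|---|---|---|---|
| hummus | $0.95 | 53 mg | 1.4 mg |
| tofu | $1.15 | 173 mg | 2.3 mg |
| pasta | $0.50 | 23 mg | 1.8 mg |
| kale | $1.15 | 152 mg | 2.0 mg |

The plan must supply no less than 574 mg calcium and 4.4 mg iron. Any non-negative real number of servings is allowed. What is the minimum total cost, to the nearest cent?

With two linear requirements the optimum uses one or two foods; enumerate the corners.
hummus only: max(574/53, 4.4/1.4) = 10.83 servings → $10.29.
tofu only: max(574/173, 4.4/2.3) = 3.318 servings → $3.82.
pasta only: max(574/23, 4.4/1.8) = 24.96 servings → $12.48.
kale only: max(574/152, 4.4/2.0) = 3.776 servings → $4.34.
hummus + tofu with both targets exact would need a negative amount; discard.
hummus + pasta: the both-tight solution has a negative serving — not a feasible corner.
hummus + kale with both targets exact would need a negative amount; discard.
tofu + pasta: intersection lies outside the first quadrant.
tofu + kale with both targets exact would need a negative amount; discard.
pasta + kale: the both-tight solution has a negative serving — not a feasible corner.
So the least-cost plan costs $3.82.

$3.82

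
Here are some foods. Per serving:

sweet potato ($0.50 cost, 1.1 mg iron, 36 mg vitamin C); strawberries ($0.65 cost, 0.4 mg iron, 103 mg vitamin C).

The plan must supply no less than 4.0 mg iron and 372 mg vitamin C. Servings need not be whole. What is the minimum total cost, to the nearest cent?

$3.07

With two linear requirements the optimum uses one or two foods; enumerate the corners.
sweet potato only: max(4.0/1.1, 372/36) = 10.33 servings → $5.17.
strawberries only: max(4.0/0.4, 372/103) = 10 servings → $6.50.
sweet potato + strawberries with both tight: 2.661 servings and 2.681 servings → $3.07.
The minimum over all feasible corners is $3.07.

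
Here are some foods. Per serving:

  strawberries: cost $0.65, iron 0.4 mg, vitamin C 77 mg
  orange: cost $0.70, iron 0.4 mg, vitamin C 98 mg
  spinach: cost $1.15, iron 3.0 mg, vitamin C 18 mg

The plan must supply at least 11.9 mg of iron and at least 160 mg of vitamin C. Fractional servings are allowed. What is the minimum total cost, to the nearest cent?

strawberries only: max(11.9/0.4, 160/77) = 29.75 servings → $19.34.
orange only: max(11.9/0.4, 160/98) = 29.75 servings → $20.82.
spinach only: max(11.9/3.0, 160/18) = 8.889 servings → $10.22.
strawberries + orange: the both-tight solution has a negative serving — not a feasible corner.
strawberries + spinach with both tight: 1.188 servings and 3.808 servings → $5.15.
orange + spinach with both tight: 0.9268 servings and 3.843 servings → $5.07.
Cheapest feasible corner: $5.07.

$5.07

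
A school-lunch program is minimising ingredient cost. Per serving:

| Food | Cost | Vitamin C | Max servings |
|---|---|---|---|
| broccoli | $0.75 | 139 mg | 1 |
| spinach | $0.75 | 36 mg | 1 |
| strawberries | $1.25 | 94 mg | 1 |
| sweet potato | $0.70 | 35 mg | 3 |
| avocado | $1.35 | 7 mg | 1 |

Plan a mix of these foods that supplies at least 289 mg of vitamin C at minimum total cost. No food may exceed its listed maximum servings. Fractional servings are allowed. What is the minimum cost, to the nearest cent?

Cost per mg of vitamin C: broccoli $0.0054, strawberries $0.0133, sweet potato $0.0200, spinach $0.0208, avocado $0.1929.
Take 1 serving of broccoli: +139.0 mg vitamin C for $0.75 (total $0.75, still need 150.0 mg).
Take 1 serving of strawberries: +94.0 mg vitamin C for $1.25 (total $2.00, still need 56.0 mg).
Take 1.6 servings of sweet potato: +56.0 mg vitamin C for $1.12 (total $3.12, still need 0.0 mg).
Greedy by cheapest-per-mg is optimal for a single linear constraint, so the minimum cost is $3.12.

$3.12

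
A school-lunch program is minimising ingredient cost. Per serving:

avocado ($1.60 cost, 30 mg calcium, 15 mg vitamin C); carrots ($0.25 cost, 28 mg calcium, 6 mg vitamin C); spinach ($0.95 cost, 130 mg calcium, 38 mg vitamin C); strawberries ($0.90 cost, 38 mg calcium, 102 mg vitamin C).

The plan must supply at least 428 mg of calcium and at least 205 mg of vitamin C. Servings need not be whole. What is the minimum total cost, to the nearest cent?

Compare the cost at each extreme point of the feasible region.
avocado only: max(428/30, 205/15) = 14.27 servings → $22.83.
carrots only: max(428/28, 205/6) = 34.17 servings → $8.54.
spinach only: max(428/130, 205/38) = 5.395 servings → $5.12.
strawberries only: max(428/38, 205/102) = 11.26 servings → $10.14.
avocado + carrots with both tight: 13.22 servings and 1.125 servings → $21.43.
avocado + spinach with both tight: 12.82 servings and 0.3333 servings → $20.83.
avocado + strawberries: intersection lies outside the first quadrant.
carrots + spinach: the both-tight solution has a negative serving — not a feasible corner.
carrots + strawberries with both tight: 13.65 servings and 1.207 servings → $4.50.
spinach + strawberries with both tight: 3.035 servings and 0.879 servings → $3.67.
Cheapest feasible corner: $3.67.

$3.67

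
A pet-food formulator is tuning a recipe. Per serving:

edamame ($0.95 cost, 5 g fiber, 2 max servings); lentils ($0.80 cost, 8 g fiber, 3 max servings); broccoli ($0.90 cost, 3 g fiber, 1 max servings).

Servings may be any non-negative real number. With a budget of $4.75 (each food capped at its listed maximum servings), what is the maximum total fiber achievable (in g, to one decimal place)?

35.5 g

Fiber per dollar: lentils 10, edamame 5.263, broccoli 3.333.
Take 3 servings of lentils: spends $2.40, +24.0 g fiber (running total 24.0 g).
Take 2 servings of edamame: spends $1.90, +10.0 g fiber (running total 34.0 g).
Take 0.5 servings of broccoli: spends $0.45, +1.5 g fiber (running total 35.5 g).
Filling greedily by fiber-per-dollar is optimal for one linear limit, giving 35.5 g.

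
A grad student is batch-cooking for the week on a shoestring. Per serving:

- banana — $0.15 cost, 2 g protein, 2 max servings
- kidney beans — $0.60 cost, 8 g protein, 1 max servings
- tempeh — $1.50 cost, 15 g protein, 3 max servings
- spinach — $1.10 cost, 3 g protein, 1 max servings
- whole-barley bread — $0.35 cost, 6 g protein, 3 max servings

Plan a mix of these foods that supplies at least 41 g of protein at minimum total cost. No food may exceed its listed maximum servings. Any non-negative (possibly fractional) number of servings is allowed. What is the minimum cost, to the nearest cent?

$3.05

Cost per g of protein: whole-barley bread $0.0583, banana $0.0750, kidney beans $0.0750, tempeh $0.1000, spinach $0.3667.
Take 3 servings of whole-barley bread: +18.0 g protein for $1.05 (total $1.05, still need 23.0 g).
Take 2 servings of banana: +4.0 g protein for $0.30 (total $1.35, still need 19.0 g).
Take 1 serving of kidney beans: +8.0 g protein for $0.60 (total $1.95, still need 11.0 g).
Take 0.7333 servings of tempeh: +11.0 g protein for $1.10 (total $3.05, still need 0.0 g).
Filling from the cheapest source first is optimal under one linear minimum: $3.05.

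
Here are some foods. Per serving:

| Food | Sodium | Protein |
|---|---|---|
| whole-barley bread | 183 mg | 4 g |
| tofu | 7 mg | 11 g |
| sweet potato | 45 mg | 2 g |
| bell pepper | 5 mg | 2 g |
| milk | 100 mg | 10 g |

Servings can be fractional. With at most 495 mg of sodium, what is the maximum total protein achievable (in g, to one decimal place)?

Protein per mg sodium: tofu 1.571, bell pepper 0.4, milk 0.1, sweet potato 0.04444, whole-barley bread 0.02186.
With no serving limits, spend the whole sodium allowance on tofu: 495 mg / 7 mg × 11 g = 777.9 g.

777.9 g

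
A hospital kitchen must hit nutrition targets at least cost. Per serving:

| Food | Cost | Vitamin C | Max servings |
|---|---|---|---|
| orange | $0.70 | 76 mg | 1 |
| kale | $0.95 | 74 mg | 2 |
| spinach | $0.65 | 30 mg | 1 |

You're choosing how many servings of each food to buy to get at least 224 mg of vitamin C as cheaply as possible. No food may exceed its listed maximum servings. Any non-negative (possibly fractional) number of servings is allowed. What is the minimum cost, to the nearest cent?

$2.60

Cost per mg of vitamin C: orange $0.0092, kale $0.0128, spinach $0.0217.
Take 1 serving of orange: +76.0 mg vitamin C for $0.70 (total $0.70, still need 148.0 mg).
Take 2 servings of kale: +148.0 mg vitamin C for $1.90 (total $2.60, still need 0.0 mg).
Greedy by cheapest-per-mg is optimal for a single linear constraint, so the minimum cost is $2.60.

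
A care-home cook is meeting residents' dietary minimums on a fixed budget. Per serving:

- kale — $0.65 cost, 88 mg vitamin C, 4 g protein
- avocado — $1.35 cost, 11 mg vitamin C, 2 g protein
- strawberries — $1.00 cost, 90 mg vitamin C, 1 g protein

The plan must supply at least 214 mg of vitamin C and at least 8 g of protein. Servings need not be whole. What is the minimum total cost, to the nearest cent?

$1.58

With two linear requirements the optimum uses one or two foods; enumerate the corners.
kale only: max(214/88, 8/4) = 2.432 servings → $1.58.
avocado only: max(214/11, 8/2) = 19.45 servings → $26.26.
strawberries only: max(214/90, 8/1) = 8 servings → $8.00.
kale + avocado: the both-tight solution has a negative serving — not a feasible corner.
kale + strawberries with both tight: 1.86 servings and 0.5588 servings → $1.77.
avocado + strawberries with both tight: 2.994 servings and 2.012 servings → $6.05.
Cheapest feasible corner: $1.58.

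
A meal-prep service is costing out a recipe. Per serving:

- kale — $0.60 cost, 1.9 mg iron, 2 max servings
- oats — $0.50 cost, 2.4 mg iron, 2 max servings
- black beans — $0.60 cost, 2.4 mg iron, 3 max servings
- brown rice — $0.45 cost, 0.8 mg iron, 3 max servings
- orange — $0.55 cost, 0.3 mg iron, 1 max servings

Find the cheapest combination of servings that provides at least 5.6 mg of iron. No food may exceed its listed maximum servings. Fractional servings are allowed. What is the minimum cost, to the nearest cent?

Cost per mg of iron: oats $0.2083, black beans $0.2500, kale $0.3158, brown rice $0.5625, orange $1.8333.
Take 2 servings of oats: +4.8 mg iron for $1.00 (total $1.00, still need 0.8 mg).
Take 0.3333 servings of black beans: +0.8 mg iron for $0.20 (total $1.20, still need 0.0 mg).
Greedy by cheapest-per-mg is optimal for a single linear constraint, so the minimum cost is $1.20.

$1.20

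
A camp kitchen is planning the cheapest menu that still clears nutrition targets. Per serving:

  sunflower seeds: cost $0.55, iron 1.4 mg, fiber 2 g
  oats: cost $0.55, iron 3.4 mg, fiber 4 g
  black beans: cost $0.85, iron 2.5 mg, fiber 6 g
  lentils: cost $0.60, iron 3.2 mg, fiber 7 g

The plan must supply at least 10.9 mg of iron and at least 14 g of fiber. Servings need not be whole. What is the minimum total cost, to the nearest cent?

Compare the cost at each extreme point of the feasible region.
sunflower seeds only: max(10.9/1.4, 14/2) = 7.786 servings → $4.28.
oats only: max(10.9/3.4, 14/4) = 3.5 servings → $1.93.
black beans only: max(10.9/2.5, 14/6) = 4.36 servings → $3.71.
lentils only: max(10.9/3.2, 14/7) = 3.406 servings → $2.04.
sunflower seeds + oats with both tight: 3.333 servings and 1.833 servings → $2.84.
sunflower seeds + black beans with both targets exact would need a negative amount; discard.
sunflower seeds + lentils: intersection lies outside the first quadrant.
oats + black beans with both tight: 2.923 servings and 0.3846 servings → $1.93.
oats + lentils with both tight: 2.864 servings and 0.3636 servings → $1.79.
black beans + lentils with both targets exact would need a negative amount; discard.
Cheapest feasible corner: $1.79.

$1.79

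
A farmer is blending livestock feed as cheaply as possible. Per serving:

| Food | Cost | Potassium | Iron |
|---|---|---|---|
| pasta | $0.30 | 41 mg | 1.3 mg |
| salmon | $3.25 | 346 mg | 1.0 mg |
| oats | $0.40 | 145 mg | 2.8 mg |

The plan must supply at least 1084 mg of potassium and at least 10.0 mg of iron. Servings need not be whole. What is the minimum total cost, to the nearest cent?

$2.99

With two linear requirements the optimum uses one or two foods; enumerate the corners.
pasta only: max(1084/41, 10.0/1.3) = 26.44 servings → $7.93.
salmon only: max(1084/346, 10.0/1.0) = 10 servings → $32.50.
oats only: max(1084/145, 10.0/2.8) = 7.476 servings → $2.99.
pasta + salmon with both tight: 5.812 servings and 2.444 servings → $9.69.
pasta + oats: intersection lies outside the first quadrant.
salmon + oats with both tight: 1.924 servings and 2.884 servings → $7.41.
Cheapest feasible corner: $2.99.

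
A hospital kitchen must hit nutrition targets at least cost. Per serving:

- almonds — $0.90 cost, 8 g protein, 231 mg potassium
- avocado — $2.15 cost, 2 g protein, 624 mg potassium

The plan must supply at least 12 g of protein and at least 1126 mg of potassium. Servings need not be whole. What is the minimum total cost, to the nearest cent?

$4.00

Minimising a linear cost over {protein ≥ 12, potassium ≥ 1126, servings ≥ 0} — the optimum is at a vertex, using one or two foods.
almonds only: max(12/8, 1126/231) = 4.874 servings → $4.39.
avocado only: max(12/2, 1126/624) = 6 servings → $12.90.
almonds + avocado with both tight: 1.156 servings and 1.377 servings → $4.00.
The minimum over all feasible corners is $4.00.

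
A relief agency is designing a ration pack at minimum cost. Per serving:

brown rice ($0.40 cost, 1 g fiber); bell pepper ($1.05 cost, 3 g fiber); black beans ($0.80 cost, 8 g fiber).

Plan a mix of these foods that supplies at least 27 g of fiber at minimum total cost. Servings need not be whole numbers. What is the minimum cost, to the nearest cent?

Cost per g of fiber: black beans $0.1000, bell pepper $0.3500, brown rice $0.4000.
With no serving limits, use only black beans: 27 g / 8 g = 3.375 servings × $0.80 = $2.70.

$2.70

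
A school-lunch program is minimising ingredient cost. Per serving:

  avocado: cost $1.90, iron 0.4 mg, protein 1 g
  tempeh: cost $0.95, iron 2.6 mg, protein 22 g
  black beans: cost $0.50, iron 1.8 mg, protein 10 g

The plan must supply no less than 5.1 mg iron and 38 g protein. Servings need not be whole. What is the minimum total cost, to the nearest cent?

avocado only: max(5.1/0.4, 38/1) = 38 servings → $72.20.
tempeh only: max(5.1/2.6, 38/22) = 1.962 servings → $1.86.
black beans only: max(5.1/1.8, 38/10) = 3.8 servings → $1.90.
avocado + tempeh with both tight: 2.161 servings and 1.629 servings → $5.65.
avocado + black beans: intersection lies outside the first quadrant.
tempeh + black beans with both tight: 1.279 servings and 0.9853 servings → $1.71.
Cheapest feasible corner: $1.71.

$1.71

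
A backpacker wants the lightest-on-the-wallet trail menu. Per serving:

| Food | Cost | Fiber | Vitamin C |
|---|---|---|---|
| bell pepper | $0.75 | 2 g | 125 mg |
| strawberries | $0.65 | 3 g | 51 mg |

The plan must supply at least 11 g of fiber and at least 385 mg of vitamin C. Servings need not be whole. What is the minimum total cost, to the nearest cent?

The cheapest plan sits at a corner of the feasible region — with two constraints it uses at most two foods.
bell pepper only: max(11/2, 385/125) = 5.5 servings → $4.12.
strawberries only: max(11/3, 385/51) = 7.549 servings → $4.91.
bell pepper + strawberries with both tight: 2.176 servings and 2.216 servings → $3.07.
Cheapest feasible corner: $3.07.

$3.07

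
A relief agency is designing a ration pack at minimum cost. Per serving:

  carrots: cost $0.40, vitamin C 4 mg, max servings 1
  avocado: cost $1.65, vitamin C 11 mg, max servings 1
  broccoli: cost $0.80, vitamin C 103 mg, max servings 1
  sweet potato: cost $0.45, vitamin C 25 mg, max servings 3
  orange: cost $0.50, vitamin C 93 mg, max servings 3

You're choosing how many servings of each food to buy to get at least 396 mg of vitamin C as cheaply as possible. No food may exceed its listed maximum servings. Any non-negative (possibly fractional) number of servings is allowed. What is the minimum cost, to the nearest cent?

Cost per mg of vitamin C: orange $0.0054, broccoli $0.0078, sweet potato $0.0180, carrots $0.1000, avocado $0.1500.
Take 3 servings of orange: +279.0 mg vitamin C for $1.50 (total $1.50, still need 117.0 mg).
Take 1 serving of broccoli: +103.0 mg vitamin C for $0.80 (total $2.30, still need 14.0 mg).
Take 0.56 servings of sweet potato: +14.0 mg vitamin C for $0.25 (total $2.55, still need 0.0 mg).
Filling from the cheapest source first is optimal under one linear minimum: $2.55.

$2.55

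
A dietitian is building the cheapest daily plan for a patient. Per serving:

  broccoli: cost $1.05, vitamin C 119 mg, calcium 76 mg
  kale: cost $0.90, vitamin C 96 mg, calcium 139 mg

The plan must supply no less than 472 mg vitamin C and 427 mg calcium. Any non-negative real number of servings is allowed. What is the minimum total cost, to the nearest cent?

Minimising a linear cost over {vitamin C ≥ 472, calcium ≥ 427, servings ≥ 0} — the optimum is at a vertex, using one or two foods.
broccoli only: max(472/119, 427/76) = 5.618 servings → $5.90.
kale only: max(472/96, 427/139) = 4.917 servings → $4.42.
broccoli + kale with both tight: 2.663 servings and 1.616 servings → $4.25.
The minimum over all feasible corners is $4.25.

$4.25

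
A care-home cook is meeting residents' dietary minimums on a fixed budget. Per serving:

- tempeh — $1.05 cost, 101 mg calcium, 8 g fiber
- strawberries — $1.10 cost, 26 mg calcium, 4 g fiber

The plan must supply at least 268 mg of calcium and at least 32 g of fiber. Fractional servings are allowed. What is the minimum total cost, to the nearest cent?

$4.20

tempeh only: max(268/101, 32/8) = 4 servings → $4.20.
strawberries only: max(268/26, 32/4) = 10.31 servings → $11.34.
tempeh + strawberries with both tight: 1.224 servings and 5.551 servings → $7.39.
So the least-cost plan costs $4.20.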